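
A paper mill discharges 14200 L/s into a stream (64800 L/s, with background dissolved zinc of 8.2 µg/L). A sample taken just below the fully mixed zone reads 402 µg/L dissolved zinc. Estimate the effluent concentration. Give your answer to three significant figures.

Mass balance: 64800·8.200 + 14200·Cₑ = 79000·402.0
→ Cₑ = (79000·402.0 − 64800·8.200) / 14200 = 2199 µg/L.

2200 µg/L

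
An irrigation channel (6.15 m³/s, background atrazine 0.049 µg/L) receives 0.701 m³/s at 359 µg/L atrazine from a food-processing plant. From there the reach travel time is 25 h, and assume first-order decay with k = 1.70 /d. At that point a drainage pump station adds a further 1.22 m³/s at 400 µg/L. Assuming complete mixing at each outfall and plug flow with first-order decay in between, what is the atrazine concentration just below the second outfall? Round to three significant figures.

Flow-weighted average: C = (6.150·0.04900 + 0.7010·359.0) / 6.851 = 252.0/6.851 = 36.78 µg/L; combined flow 6.851 m³/s.
Decay over the reach: 36.78·exp(−kt) = 36.78·0.1702 = 6.259 µg/L.
At the second outfall, C = (6.851·6.259 + 1.220·400.0) / (6.851 + 1.220) = 65.78 µg/L.

65.8 µg/L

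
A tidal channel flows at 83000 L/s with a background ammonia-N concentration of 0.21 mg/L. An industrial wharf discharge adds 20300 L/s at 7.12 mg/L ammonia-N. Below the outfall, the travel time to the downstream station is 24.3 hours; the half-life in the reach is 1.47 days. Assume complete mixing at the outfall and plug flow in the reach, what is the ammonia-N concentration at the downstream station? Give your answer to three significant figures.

After mixing, C = (83000·0.2100 + 20300·7.120) / 103300 = 162000/103300 = 1.568 mg/L.
Half-life 1.47 d → k = ln 2 / 1.47 = 0.4715 d⁻¹.
Decay over the reach: 1.568·exp(−kt) = 1.568·0.6204 = 0.9727 mg/L.

0.973 mg/L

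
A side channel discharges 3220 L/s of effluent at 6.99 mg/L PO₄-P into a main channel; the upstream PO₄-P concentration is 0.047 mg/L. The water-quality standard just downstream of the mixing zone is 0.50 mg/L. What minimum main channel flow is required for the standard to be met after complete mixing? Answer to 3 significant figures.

Set C_mix = 0.50: (Q·0.04700 + 3220·6.990) / (Q + 3220) = 0.50
→ Q = 3220·(6.990 − 0.50)/(0.50 − 0.04700) = 46130 L/s.

46100 L/s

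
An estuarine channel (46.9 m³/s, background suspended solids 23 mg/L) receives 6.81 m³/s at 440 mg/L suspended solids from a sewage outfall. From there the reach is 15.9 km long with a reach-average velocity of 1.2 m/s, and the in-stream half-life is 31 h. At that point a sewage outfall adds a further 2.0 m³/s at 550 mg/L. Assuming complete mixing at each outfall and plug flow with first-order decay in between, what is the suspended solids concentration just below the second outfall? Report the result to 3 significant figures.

After mixing, C = (46.90·23.00 + 6.810·440.0) / 53.71 = 4075/53.71 = 75.87 mg/L; combined flow 53.71 m³/s.
Travel time t = 15.9·1000 / 1.2 = 13250 s = 3.681 h.
Half-life 31 h → k = ln 2 / 31 = 0.02236 h⁻¹ = 0.5366 d⁻¹.
Applying C = C₀e^(−kt): 75.87 × 0.9210 = 69.88 mg/L.
Second outfall: C = (53.71·69.88 + 2.000·550.0)/55.71 = 87.11 mg/L.

87.1 mg/L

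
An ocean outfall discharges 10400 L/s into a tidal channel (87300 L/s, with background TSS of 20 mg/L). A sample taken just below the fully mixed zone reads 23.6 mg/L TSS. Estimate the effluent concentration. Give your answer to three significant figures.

Mass balance: 87300·20.00 + 10400·Cₑ = 97700·23.60
→ Cₑ = (97700·23.60 − 87300·20.00) / 10400 = 53.82 mg/L.

53.8 mg/L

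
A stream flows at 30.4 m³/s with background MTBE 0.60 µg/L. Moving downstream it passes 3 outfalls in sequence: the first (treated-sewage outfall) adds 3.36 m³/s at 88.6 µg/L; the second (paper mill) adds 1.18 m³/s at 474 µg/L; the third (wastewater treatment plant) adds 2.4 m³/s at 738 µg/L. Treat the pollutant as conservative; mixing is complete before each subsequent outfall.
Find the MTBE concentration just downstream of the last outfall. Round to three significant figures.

After outfall 1: Q = 30.40 + 3.360 = 33.76 m³/s; C = (30.40·0.6000 + 3.360·88.60)/33.76 = 9.358 µg/L.
After outfall 2: Q = 33.76 + 1.180 = 34.94 m³/s; C = (33.76·9.358 + 1.180·474.0)/34.94 = 25.05 µg/L.
After outfall 3: Q = 34.94 + 2.400 = 37.34 m³/s; C = (34.94·25.05 + 2.400·738.0)/37.34 = 70.87 µg/L.

70.9 µg/L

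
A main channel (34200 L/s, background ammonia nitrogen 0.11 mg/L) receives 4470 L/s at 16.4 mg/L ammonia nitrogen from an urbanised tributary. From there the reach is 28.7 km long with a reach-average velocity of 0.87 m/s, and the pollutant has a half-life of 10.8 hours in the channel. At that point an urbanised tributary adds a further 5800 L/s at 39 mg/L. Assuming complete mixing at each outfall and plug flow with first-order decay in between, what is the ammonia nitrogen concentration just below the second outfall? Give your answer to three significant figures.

6.05 mg/L

Conservation of mass: C = (34200·0.1100 + 4470·16.40) / 38670 = 77070/38670 = 1.993 mg/L; combined flow 38670 L/s.
Travel time t = 28.7·1000 / 0.87 = 32990 s = 9.163 h.
Half-life 10.8 h → k = ln 2 / 10.8 = 0.06418 h⁻¹ = 1.540 d⁻¹.
Applying C = C₀e^(−kt): 1.993 × 0.5554 = 1.107 mg/L.
At the second outfall, C = (38670·1.107 + 5800·39.00) / (38670 + 5800) = 6.049 mg/L.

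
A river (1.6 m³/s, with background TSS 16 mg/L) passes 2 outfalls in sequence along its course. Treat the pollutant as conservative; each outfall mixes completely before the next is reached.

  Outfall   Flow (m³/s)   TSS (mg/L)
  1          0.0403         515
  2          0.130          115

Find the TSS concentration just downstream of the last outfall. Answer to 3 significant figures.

Outfall 1: combined Q = 1.640 m³/s; C = (1.600·16.00 + 0.04030·515.0)/1.640 = 28.26 mg/L.
Outfall 2: combined Q = 1.770 m³/s; C = (1.640·28.26 + 0.1300·115.0)/1.770 = 34.63 mg/L.

34.6 mg/L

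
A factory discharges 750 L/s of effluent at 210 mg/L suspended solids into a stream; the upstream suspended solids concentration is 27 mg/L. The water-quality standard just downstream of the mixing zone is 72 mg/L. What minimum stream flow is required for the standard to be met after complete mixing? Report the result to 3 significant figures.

Set C_mix = 72: (Q·27.00 + 750.0·210.0) / (Q + 750.0) = 72
→ Q = 750.0·(210.0 − 72)/(72 − 27.00) = 2300 L/s.

2300 L/s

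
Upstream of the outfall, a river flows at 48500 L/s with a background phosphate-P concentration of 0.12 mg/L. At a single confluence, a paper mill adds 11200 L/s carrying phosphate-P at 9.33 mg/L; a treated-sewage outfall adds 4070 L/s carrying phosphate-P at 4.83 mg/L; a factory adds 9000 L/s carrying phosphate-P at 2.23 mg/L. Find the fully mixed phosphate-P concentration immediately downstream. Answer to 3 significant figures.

2.06 mg/L

Conservation of mass: C = (48500·0.1200 + 11200·9.330 + 4070·4.830 + 9000·2.230) / 72770 = 150000/72770 = 2.062 mg/L.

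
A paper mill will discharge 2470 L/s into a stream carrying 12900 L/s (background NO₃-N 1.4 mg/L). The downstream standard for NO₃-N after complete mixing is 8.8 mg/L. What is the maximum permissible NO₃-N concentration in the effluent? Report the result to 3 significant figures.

At the limit, (Qr·Cr + Qe·Cₑ)/(Qr + Qe) = 8.8:
Cₑ = (15370·8.8 − 12900·1.400) / 2470 = 47.45 mg/L.

47.4 mg/L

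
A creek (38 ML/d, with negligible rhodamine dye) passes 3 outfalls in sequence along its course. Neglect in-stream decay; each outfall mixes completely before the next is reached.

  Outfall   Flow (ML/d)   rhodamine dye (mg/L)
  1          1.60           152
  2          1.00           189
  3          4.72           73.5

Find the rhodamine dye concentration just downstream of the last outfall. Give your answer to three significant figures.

17.2 mg/L

Outfall 1: combined Q = 39.60 ML/d; C = (38.00·0 + 1.600·152.0)/39.60 = 6.141 mg/L.
Outfall 2: combined Q = 40.60 ML/d; C = (39.60·6.141 + 1.000·189.0)/40.60 = 10.65 mg/L.
Outfall 3: combined Q = 45.32 ML/d; C = (40.60·10.65 + 4.720·73.50)/45.32 = 17.19 mg/L.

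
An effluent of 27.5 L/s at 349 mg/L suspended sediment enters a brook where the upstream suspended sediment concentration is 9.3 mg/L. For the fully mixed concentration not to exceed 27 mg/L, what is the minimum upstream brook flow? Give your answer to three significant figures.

500 L/s

Set C_mix = 27: (Q·9.300 + 27.50·349.0) / (Q + 27.50) = 27
→ Q = 27.50·(349.0 − 27)/(27 − 9.300) = 500.3 L/s.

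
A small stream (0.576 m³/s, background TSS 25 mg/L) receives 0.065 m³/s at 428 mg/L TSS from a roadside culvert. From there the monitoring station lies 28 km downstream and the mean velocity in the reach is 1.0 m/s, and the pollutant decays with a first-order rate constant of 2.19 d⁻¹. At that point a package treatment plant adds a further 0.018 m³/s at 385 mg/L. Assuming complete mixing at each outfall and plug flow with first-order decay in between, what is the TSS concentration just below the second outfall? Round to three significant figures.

Conservation of mass: C = (0.5760·25.00 + 0.06500·428.0) / 0.6410 = 42.22/0.6410 = 65.87 mg/L; combined flow 0.6410 m³/s.
Travel time t = 28·1000 / 1.0 = 28000 s = 7.778 h.
Decay over the reach: 65.87·exp(−kt) = 65.87·0.4918 = 32.39 mg/L.
Second outfall: C = (0.6410·32.39 + 0.01800·385.0)/0.6590 = 42.02 mg/L.

42.0 mg/L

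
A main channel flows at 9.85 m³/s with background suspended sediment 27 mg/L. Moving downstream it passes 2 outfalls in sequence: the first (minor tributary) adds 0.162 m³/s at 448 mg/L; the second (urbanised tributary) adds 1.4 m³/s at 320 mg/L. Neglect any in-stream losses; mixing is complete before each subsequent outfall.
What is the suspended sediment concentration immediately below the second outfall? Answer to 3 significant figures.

68.9 mg/L

Outfall 1: combined Q = 10.01 m³/s; C = (9.850·27.00 + 0.1620·448.0)/10.01 = 33.81 mg/L.
Outfall 2: combined Q = 11.41 m³/s; C = (10.01·33.81 + 1.400·320.0)/11.41 = 68.92 mg/L.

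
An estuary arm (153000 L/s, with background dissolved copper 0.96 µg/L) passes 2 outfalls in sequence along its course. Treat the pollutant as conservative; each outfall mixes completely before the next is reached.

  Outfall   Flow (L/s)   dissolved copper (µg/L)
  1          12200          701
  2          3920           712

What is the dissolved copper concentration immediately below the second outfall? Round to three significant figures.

67.9 µg/L

Below outfall 1: Q → 165200 L/s, C = (153000·0.9600 + 12200·701.0)/165200 = 52.66 µg/L.
Below outfall 2: Q → 169100 L/s, C = (165200·52.66 + 3920·712.0)/169100 = 67.94 µg/L.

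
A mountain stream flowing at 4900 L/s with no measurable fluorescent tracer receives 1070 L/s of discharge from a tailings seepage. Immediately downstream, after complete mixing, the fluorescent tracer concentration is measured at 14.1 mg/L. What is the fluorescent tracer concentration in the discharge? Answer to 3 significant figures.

78.7 mg/L

Mass balance: 4900·0 + 1070·Cₑ = 5970·14.10
→ Cₑ = (5970·14.10 − 4900·0) / 1070 = 78.67 mg/L.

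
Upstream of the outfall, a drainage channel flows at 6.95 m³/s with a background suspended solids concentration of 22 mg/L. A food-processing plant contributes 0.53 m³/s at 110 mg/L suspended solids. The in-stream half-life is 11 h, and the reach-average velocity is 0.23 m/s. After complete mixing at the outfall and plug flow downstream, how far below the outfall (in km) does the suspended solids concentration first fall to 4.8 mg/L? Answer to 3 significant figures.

23.3 km

Mass balance: C = (6.950·22.00 + 0.5300·110.0) / 7.480 = 211.2/7.480 = 28.24 mg/L.
Half-life 11 h → k = ln 2 / 11 = 0.06301 h⁻¹ = 1.512 d⁻¹.
Set 28.24·exp(−k·t) = 4.8 → t = ln(28.24/4.8)/k = 101200 s = 28.12 h.
Distance = v·t = 0.23·101200 = 23280 m = 23.28 km.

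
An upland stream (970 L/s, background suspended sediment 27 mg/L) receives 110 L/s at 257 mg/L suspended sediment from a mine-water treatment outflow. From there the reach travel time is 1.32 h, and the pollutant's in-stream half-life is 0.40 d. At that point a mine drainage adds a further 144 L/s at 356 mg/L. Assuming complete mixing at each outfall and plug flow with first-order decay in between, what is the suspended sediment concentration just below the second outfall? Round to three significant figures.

After mixing, C = (970.0·27.00 + 110.0·257.0) / 1080 = 54460/1080 = 50.43 mg/L; combined flow 1080 L/s.
Half-life 0.40 d → k = ln 2 / 0.40 = 1.733 d⁻¹.
After decay, C = 50.43 × e^(−kt) = 50.43 × 0.9091 = 45.84 mg/L.
Second outfall: C = (1080·45.84 + 144.0·356.0)/1224 = 82.33 mg/L.

82.3 mg/L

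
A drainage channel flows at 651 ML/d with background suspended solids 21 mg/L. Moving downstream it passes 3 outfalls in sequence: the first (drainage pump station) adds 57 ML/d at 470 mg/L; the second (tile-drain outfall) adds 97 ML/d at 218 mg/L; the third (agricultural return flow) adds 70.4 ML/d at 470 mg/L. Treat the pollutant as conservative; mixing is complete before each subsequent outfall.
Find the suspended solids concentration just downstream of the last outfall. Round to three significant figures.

After outfall 1: Q = 651.0 + 57.00 = 708.0 ML/d; C = (651.0·21.00 + 57.00·470.0)/708.0 = 57.15 mg/L.
After outfall 2: Q = 708.0 + 97.00 = 805.0 ML/d; C = (708.0·57.15 + 97.00·218.0)/805.0 = 76.53 mg/L.
After outfall 3: Q = 805.0 + 70.40 = 875.4 ML/d; C = (805.0·76.53 + 70.40·470.0)/875.4 = 108.2 mg/L.

108 mg/L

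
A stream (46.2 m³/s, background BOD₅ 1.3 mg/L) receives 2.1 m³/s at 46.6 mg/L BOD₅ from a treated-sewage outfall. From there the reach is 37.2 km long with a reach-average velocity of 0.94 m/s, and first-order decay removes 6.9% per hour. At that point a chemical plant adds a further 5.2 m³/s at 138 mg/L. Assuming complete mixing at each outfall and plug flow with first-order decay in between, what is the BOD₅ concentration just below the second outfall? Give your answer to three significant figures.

Mixed concentration C = ΣQC/ΣQ = (46.20·1.300 + 2.100·46.60) / 48.30 = 157.9/48.30 = 3.270 mg/L; combined flow 48.30 m³/s.
Travel time t = 37.2·1000 / 0.94 = 39570 s = 10.99 h.
6.9%/h lost → k = −ln(1 − 0.069) = 0.07150 h⁻¹.
Applying C = C₀e^(−kt): 3.270 × 0.4557 = 1.490 mg/L.
Second outfall: C = (48.30·1.490 + 5.200·138.0)/53.50 = 14.76 mg/L.

14.8 mg/L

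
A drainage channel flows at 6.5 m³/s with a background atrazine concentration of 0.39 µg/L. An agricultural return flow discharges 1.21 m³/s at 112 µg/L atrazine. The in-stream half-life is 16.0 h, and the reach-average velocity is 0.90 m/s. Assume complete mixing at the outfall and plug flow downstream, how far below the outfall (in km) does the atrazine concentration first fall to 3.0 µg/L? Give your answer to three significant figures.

After mixing, C = (6.500·0.3900 + 1.210·112.0) / 7.710 = 138.1/7.710 = 17.91 µg/L.
Half-life 16.0 h → k = ln 2 / 16.0 = 0.04332 h⁻¹ = 1.040 d⁻¹.
Set 17.91·exp(−k·t) = 3.0 → t = ln(17.91/3.0)/k = 148500 s = 41.24 h.
Distance = v·t = 0.90·148500 = 133600 m = 133.6 km.

134 km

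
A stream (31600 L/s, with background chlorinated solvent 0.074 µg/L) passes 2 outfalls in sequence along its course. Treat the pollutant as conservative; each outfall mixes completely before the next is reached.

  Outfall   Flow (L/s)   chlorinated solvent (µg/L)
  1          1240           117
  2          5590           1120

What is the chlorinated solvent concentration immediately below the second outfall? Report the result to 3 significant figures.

167 µg/L

After outfall 1: Q = 31600 + 1240 = 32840 L/s; C = (31600·0.07400 + 1240·117.0)/32840 = 4.489 µg/L.
After outfall 2: Q = 32840 + 5590 = 38430 L/s; C = (32840·4.489 + 5590·1120)/38430 = 166.8 µg/L.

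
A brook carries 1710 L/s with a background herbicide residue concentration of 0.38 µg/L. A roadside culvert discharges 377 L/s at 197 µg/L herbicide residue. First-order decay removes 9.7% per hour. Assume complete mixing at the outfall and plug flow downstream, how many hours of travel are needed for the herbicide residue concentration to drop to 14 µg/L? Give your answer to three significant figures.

After mixing, C = (1710·0.3800 + 377.0·197.0) / 2087 = 74920/2087 = 35.90 µg/L.
9.7%/h lost → k = −ln(1 − 0.097) = 0.1020 h⁻¹.
35.90·exp(−k·t) = 14 → t = ln(35.90/14)/k = 33220 s = 9.229 h.

9.23 h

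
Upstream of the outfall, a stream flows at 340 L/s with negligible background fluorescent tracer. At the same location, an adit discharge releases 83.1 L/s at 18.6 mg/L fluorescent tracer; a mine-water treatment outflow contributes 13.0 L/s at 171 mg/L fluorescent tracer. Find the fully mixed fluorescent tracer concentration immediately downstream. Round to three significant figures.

After mixing, C = (340.0·0 + 83.10·18.60 + 13.00·171.0) / 436.1 = 3769/436.1 = 8.642 mg/L.

8.64 mg/L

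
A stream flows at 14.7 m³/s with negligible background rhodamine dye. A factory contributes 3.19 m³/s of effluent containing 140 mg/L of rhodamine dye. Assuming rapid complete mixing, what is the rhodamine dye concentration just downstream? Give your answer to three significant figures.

Conservation of mass: C = (14.70·0 + 3.190·140.0) / 17.89 = 446.6/17.89 = 24.96 mg/L.

25.0 mg/L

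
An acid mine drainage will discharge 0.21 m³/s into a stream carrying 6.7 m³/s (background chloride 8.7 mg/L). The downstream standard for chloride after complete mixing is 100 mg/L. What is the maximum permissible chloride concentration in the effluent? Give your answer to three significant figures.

At the limit, (Qr·Cr + Qe·Cₑ)/(Qr + Qe) = 100:
Cₑ = (6.910·100 − 6.700·8.700) / 0.2100 = 3013 mg/L.

3010 mg/L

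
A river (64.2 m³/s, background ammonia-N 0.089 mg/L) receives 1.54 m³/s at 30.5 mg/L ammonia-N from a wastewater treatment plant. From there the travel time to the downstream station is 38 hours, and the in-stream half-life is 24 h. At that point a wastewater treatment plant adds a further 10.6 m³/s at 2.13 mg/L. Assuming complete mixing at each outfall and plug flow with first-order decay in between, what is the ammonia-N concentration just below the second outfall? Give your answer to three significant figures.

0.526 mg/L

Mixed concentration C = ΣQC/ΣQ = (64.20·0.08900 + 1.540·30.50) / 65.74 = 52.68/65.74 = 0.8014 mg/L; combined flow 65.74 m³/s.
Half-life 24 h → k = ln 2 / 24 = 0.02888 h⁻¹ = 0.6931 d⁻¹.
After decay, C = 0.8014 × e^(−kt) = 0.8014 × 0.3337 = 0.2674 mg/L.
Second outfall: C = (65.74·0.2674 + 10.60·2.130)/76.34 = 0.5261 mg/L.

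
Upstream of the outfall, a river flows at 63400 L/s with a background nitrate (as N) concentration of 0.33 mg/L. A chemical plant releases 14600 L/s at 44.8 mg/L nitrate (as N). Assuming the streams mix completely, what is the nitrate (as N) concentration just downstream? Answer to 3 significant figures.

Flow-weighted average: C = (63400·0.3300 + 14600·44.80) / 78000 = 675000/78000 = 8.654 mg/L.

8.65 mg/L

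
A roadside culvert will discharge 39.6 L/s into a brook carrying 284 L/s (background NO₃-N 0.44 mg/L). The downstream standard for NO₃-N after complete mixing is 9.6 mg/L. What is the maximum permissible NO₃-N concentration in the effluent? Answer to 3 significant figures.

At the limit, (Qr·Cr + Qe·Cₑ)/(Qr + Qe) = 9.6:
Cₑ = (323.6·9.6 − 284.0·0.4400) / 39.60 = 75.29 mg/L.

75.3 mg/L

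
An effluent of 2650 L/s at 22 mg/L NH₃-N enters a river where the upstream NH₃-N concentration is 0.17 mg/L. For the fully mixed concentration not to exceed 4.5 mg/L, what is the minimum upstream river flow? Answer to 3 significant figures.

10700 L/s

Set C_mix = 4.5: (Q·0.1700 + 2650·22.00) / (Q + 2650) = 4.5
→ Q = 2650·(22.00 − 4.5)/(4.5 − 0.1700) = 10710 L/s.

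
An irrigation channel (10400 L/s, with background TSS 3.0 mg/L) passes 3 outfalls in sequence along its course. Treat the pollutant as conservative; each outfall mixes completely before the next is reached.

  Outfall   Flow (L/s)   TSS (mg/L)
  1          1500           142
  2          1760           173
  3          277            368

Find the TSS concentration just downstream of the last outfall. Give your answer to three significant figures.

46.7 mg/L

Outfall 1: combined Q = 11900 L/s; C = (10400·3.000 + 1500·142.0)/11900 = 20.52 mg/L.
Outfall 2: combined Q = 13660 L/s; C = (11900·20.52 + 1760·173.0)/13660 = 40.17 mg/L.
Outfall 3: combined Q = 13940 L/s; C = (13660·40.17 + 277.0·368.0)/13940 = 46.68 mg/L.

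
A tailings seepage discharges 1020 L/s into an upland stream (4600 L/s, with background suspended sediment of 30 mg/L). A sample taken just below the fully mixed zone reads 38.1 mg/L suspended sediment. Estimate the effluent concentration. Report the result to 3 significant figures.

74.6 mg/L

Mass balance: 4600·30.00 + 1020·Cₑ = 5620·38.10
→ Cₑ = (5620·38.10 − 4600·30.00) / 1020 = 74.63 mg/L.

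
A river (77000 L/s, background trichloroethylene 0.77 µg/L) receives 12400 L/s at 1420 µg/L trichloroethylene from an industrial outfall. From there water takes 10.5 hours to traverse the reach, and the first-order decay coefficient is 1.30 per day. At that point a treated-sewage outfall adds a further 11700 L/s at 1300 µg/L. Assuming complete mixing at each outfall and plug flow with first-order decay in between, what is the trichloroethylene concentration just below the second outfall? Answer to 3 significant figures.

249 µg/L

After mixing, C = (77000·0.7700 + 12400·1420) / 89400 = 17670000/89400 = 197.6 µg/L; combined flow 89400 L/s.
First-order decay: C = 197.6·exp(−k·t) = 197.6·0.5662 = 111.9 µg/L.
Second outfall: C = (89400·111.9 + 11700·1300)/101100 = 249.4 µg/L.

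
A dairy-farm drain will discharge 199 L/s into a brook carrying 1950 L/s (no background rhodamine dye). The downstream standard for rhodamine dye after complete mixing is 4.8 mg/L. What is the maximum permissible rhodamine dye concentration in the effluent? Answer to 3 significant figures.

51.8 mg/L

At the limit, (Qr·Cr + Qe·Cₑ)/(Qr + Qe) = 4.8:
Cₑ = (2149·4.8 − 1950·0) / 199.0 = 51.84 mg/L.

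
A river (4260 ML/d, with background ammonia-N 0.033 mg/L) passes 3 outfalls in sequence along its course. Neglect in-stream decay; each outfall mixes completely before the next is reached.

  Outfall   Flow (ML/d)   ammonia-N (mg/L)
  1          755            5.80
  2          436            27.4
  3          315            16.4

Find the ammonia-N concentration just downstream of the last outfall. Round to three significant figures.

Below outfall 1: Q → 5015 ML/d, C = (4260·0.03300 + 755.0·5.800)/5015 = 0.9012 mg/L.
Below outfall 2: Q → 5451 ML/d, C = (5015·0.9012 + 436.0·27.40)/5451 = 3.021 mg/L.
Below outfall 3: Q → 5766 ML/d, C = (5451·3.021 + 315.0·16.40)/5766 = 3.752 mg/L.

3.75 mg/L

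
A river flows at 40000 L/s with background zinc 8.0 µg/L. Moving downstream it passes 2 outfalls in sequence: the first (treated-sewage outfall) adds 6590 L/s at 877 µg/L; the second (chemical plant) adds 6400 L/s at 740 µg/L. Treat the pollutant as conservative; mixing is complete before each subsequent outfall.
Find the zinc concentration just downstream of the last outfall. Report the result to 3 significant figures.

After outfall 1: Q = 40000 + 6590 = 46590 L/s; C = (40000·8.000 + 6590·877.0)/46590 = 130.9 µg/L.
After outfall 2: Q = 46590 + 6400 = 52990 L/s; C = (46590·130.9 + 6400·740.0)/52990 = 204.5 µg/L.

204 µg/L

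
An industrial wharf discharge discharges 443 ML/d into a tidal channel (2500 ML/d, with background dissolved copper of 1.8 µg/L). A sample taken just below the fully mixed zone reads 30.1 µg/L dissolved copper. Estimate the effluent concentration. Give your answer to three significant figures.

190 µg/L

Mass balance: 2500·1.800 + 443.0·Cₑ = 2943·30.10
→ Cₑ = (2943·30.10 − 2500·1.800) / 443.0 = 189.8 µg/L.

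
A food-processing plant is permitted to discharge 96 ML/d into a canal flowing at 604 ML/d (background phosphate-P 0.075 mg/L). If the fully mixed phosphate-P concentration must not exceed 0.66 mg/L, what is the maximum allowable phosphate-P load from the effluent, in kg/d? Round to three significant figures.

Mass balance at the limit: 604.0·0.07500 + 96.00·Cₑ = 700.0·0.66 → Cₑ = 4.341 mg/L.
96.00 ML/d = 1.111 m³/s. Load = 1.111 m³/s × 4.341 g/m³ × 86 400 s/d = 416.7 kg/d.

417 kg/d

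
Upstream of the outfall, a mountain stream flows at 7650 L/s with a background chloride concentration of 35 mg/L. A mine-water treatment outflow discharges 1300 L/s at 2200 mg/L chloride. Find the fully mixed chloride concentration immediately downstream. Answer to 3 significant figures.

Mixed concentration C = ΣQC/ΣQ = (7650·35.00 + 1300·2200) / 8950 = 3128000/8950 = 349.5 mg/L.

349 mg/L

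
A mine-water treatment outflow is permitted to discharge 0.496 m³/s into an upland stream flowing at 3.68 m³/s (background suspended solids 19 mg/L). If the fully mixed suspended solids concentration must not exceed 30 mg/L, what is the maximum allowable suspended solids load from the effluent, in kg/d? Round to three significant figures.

Mass balance at the limit: 3.680·19.00 + 0.4960·Cₑ = 4.176·30 → Cₑ = 111.6 mg/L.
Load = 0.4960 m³/s × 111.6 g/m³ × 86 400 s/d = 4783 kg/d.

4780 kg/d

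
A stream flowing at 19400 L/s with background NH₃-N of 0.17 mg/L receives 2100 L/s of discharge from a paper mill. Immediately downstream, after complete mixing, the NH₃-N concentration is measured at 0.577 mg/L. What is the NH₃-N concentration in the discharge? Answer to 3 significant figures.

4.34 mg/L

Mass balance: 19400·0.1700 + 2100·Cₑ = 21500·0.5770
→ Cₑ = (21500·0.5770 − 19400·0.1700) / 2100 = 4.337 mg/L.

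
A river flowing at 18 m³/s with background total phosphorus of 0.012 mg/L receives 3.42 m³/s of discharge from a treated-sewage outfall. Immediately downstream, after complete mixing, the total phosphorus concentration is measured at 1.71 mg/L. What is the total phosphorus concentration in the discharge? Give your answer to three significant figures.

10.6 mg/L

Mass balance: 18.00·0.01200 + 3.420·Cₑ = 21.42·1.710
→ Cₑ = (21.42·1.710 − 18.00·0.01200) / 3.420 = 10.65 mg/L.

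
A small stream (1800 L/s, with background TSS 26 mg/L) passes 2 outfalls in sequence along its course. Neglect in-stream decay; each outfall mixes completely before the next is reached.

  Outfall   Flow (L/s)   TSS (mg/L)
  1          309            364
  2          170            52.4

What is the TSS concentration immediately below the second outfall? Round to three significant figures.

73.8 mg/L

Outfall 1: combined Q = 2109 L/s; C = (1800·26.00 + 309.0·364.0)/2109 = 75.52 mg/L.
Outfall 2: combined Q = 2279 L/s; C = (2109·75.52 + 170.0·52.40)/2279 = 73.80 mg/L.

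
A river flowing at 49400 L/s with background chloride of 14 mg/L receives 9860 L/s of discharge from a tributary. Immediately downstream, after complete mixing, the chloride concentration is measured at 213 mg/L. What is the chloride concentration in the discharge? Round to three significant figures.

1210 mg/L

Mass balance: 49400·14.00 + 9860·Cₑ = 59260·213.0
→ Cₑ = (59260·213.0 − 49400·14.00) / 9860 = 1210 mg/L.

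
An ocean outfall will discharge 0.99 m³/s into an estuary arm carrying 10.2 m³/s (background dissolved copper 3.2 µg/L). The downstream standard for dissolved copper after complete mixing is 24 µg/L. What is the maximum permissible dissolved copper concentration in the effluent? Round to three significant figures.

238 µg/L

At the limit, (Qr·Cr + Qe·Cₑ)/(Qr + Qe) = 24:
Cₑ = (11.19·24 − 10.20·3.200) / 0.9900 = 238.3 µg/L.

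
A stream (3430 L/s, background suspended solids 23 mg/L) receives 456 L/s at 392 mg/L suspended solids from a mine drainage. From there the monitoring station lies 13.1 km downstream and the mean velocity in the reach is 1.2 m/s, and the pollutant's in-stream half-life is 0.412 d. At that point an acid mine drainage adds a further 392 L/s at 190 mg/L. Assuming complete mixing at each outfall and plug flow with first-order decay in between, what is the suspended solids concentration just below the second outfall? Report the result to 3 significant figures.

66.1 mg/L

Flow-weighted average: C = (3430·23.00 + 456.0·392.0) / 3886 = 257600/3886 = 66.30 mg/L; combined flow 3886 L/s.
Travel time t = 13.1·1000 / 1.2 = 10920 s = 3.032 h.
Half-life 0.412 d → k = ln 2 / 0.412 = 1.682 d⁻¹.
Applying C = C₀e^(−kt): 66.30 × 0.8085 = 53.60 mg/L.
Second outfall: C = (3886·53.60 + 392.0·190.0)/4278 = 66.10 mg/L.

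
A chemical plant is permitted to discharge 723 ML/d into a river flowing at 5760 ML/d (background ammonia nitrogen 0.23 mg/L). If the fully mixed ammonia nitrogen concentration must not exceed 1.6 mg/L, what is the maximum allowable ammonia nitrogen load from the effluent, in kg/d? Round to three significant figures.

Mass balance at the limit: 5760·0.2300 + 723.0·Cₑ = 6483·1.6 → Cₑ = 12.51 mg/L.
723.0 ML/d = 8.368 m³/s. Load = 8.368 m³/s × 12.51 g/m³ × 86 400 s/d = 9048 kg/d.

9050 kg/d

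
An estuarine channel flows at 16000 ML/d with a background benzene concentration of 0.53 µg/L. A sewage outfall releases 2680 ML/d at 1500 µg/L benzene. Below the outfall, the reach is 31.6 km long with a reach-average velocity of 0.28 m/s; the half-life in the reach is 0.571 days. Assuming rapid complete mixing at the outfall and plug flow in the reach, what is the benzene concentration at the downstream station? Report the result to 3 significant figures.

After mixing, C = (16000·0.5300 + 2680·1500) / 18680 = 4028000/18680 = 215.7 µg/L.
Travel time t = 31.6·1000 / 0.28 = 112900 s = 31.35 h.
Half-life 0.571 d → k = ln 2 / 0.571 = 1.214 d⁻¹.
Decay over the reach: 215.7·exp(−kt) = 215.7·0.2048 = 44.17 µg/L.

44.2 µg/L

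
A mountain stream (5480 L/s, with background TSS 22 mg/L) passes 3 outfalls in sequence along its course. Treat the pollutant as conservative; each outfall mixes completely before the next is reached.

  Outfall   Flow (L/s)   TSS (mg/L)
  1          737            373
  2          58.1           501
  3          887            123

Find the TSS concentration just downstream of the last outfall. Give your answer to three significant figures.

74.5 mg/L

Outfall 1: combined Q = 6217 L/s; C = (5480·22.00 + 737.0·373.0)/6217 = 63.61 mg/L.
Outfall 2: combined Q = 6275 L/s; C = (6217·63.61 + 58.10·501.0)/6275 = 67.66 mg/L.
Outfall 3: combined Q = 7162 L/s; C = (6275·67.66 + 887.0·123.0)/7162 = 74.51 mg/L.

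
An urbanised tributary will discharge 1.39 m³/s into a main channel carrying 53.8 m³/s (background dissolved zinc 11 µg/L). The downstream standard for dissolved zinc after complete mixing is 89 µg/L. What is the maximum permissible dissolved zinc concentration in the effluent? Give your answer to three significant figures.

At the limit, (Qr·Cr + Qe·Cₑ)/(Qr + Qe) = 89:
Cₑ = (55.19·89 − 53.80·11.00) / 1.390 = 3108 µg/L.

3110 µg/L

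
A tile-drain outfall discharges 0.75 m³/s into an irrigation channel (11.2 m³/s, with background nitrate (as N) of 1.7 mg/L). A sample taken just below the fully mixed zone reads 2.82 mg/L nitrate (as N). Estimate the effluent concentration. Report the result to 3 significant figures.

19.5 mg/L

Mass balance: 11.20·1.700 + 0.7500·Cₑ = 11.95·2.820
→ Cₑ = (11.95·2.820 − 11.20·1.700) / 0.7500 = 19.55 mg/L.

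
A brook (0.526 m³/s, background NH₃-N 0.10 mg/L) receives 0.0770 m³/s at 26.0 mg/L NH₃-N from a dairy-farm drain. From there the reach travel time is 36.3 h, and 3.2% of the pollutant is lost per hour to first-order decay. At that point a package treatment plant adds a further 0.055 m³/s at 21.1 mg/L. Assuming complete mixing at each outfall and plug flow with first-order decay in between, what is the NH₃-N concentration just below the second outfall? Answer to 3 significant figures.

Flow-weighted average: C = (0.5260·0.1000 + 0.07700·26.00) / 0.6030 = 2.055/0.6030 = 3.407 mg/L; combined flow 0.6030 m³/s.
3.2%/h lost → k = −ln(1 − 0.032) = 0.03252 h⁻¹.
Applying C = C₀e^(−kt): 3.407 × 0.3071 = 1.046 mg/L.
At the second outfall, C = (0.6030·1.046 + 0.05500·21.10) / (0.6030 + 0.05500) = 2.723 mg/L.

2.72 mg/L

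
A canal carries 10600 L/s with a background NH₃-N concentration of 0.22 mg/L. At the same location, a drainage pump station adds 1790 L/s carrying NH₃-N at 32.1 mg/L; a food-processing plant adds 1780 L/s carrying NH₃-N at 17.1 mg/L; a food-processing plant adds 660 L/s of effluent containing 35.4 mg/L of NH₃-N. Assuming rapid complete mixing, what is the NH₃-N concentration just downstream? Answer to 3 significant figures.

Mixed concentration C = ΣQC/ΣQ = (10600·0.2200 + 1790·32.10 + 1780·17.10 + 660.0·35.40) / 14830 = 113600/14830 = 7.660 mg/L.

7.66 mg/L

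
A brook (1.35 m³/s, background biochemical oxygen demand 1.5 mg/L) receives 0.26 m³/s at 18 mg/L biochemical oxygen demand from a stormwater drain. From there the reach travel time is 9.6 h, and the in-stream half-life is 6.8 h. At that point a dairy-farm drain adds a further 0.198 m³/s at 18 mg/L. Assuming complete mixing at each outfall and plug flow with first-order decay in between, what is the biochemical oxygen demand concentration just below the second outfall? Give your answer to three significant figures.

3.37 mg/L

Flow-weighted average: C = (1.350·1.500 + 0.2600·18.00) / 1.610 = 6.705/1.610 = 4.165 mg/L; combined flow 1.610 m³/s.
Half-life 6.8 h → k = ln 2 / 6.8 = 0.1019 h⁻¹ = 2.446 d⁻¹.
Applying C = C₀e^(−kt): 4.165 × 0.3759 = 1.565 mg/L.
Second outfall: C = (1.610·1.565 + 0.1980·18.00)/1.808 = 3.365 mg/L.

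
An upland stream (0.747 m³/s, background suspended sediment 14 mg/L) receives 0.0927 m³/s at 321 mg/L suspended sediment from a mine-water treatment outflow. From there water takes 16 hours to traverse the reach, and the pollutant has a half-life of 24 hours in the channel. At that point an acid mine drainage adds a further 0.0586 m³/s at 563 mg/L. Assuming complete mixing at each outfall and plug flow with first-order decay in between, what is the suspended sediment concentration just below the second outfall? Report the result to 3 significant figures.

64.9 mg/L

Mixed concentration C = ΣQC/ΣQ = (0.7470·14.00 + 0.09270·321.0) / 0.8397 = 40.21/0.8397 = 47.89 mg/L; combined flow 0.8397 m³/s.
Half-life 24 h → k = ln 2 / 24 = 0.02888 h⁻¹ = 0.6931 d⁻¹.
After decay, C = 47.89 × e^(−kt) = 47.89 × 0.6300 = 30.17 mg/L.
At the second outfall, C = (0.8397·30.17 + 0.05860·563.0) / (0.8397 + 0.05860) = 64.93 mg/L.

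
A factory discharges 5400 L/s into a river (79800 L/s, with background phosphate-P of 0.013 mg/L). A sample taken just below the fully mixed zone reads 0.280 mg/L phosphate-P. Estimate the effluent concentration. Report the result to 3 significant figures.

4.23 mg/L

Mass balance: 79800·0.01300 + 5400·Cₑ = 85200·0.2800
→ Cₑ = (85200·0.2800 − 79800·0.01300) / 5400 = 4.226 mg/L.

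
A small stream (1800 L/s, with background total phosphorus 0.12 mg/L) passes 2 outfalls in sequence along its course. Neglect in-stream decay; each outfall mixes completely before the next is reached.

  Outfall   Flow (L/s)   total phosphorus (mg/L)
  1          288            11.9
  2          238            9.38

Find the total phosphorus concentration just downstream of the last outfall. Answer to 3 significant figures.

2.53 mg/L

Outfall 1: combined Q = 2088 L/s; C = (1800·0.1200 + 288.0·11.90)/2088 = 1.745 mg/L.
Outfall 2: combined Q = 2326 L/s; C = (2088·1.745 + 238.0·9.380)/2326 = 2.526 mg/L.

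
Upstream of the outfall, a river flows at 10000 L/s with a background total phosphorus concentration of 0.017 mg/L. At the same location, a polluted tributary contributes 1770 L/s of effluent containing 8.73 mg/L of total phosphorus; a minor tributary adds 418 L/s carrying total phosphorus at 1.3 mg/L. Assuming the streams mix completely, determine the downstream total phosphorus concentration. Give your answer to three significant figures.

Mass balance: C = (10000·0.01700 + 1770·8.730 + 418.0·1.300) / 12190 = 16170/12190 = 1.326 mg/L.

1.33 mg/L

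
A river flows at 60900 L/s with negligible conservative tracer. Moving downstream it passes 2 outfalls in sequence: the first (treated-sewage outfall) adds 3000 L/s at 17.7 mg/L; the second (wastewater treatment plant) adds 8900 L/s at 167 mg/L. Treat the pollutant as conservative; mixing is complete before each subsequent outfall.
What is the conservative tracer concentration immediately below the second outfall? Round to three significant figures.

21.1 mg/L

Outfall 1: combined Q = 63900 L/s; C = (60900·0 + 3000·17.70)/63900 = 0.8310 mg/L.
Outfall 2: combined Q = 72800 L/s; C = (63900·0.8310 + 8900·167.0)/72800 = 21.15 mg/L.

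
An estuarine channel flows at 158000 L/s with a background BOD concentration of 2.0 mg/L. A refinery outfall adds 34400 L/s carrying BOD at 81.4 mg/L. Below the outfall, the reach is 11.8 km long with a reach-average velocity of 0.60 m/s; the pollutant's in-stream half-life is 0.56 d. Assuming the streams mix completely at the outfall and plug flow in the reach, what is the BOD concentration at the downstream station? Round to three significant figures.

12.2 mg/L

After mixing, C = (158000·2.000 + 34400·81.40) / 192400 = 3116000/192400 = 16.20 mg/L.
Travel time t = 11.8·1000 / 0.60 = 19670 s = 5.463 h.
Half-life 0.56 d → k = ln 2 / 0.56 = 1.238 d⁻¹.
Applying C = C₀e^(−kt): 16.20 × 0.7545 = 12.22 mg/L.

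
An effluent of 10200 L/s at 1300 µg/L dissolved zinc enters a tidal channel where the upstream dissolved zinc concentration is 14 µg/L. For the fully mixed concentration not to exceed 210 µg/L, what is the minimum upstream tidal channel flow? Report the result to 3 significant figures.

56700 L/s

Set C_mix = 210: (Q·14.00 + 10200·1300) / (Q + 10200) = 210
→ Q = 10200·(1300 − 210)/(210 − 14.00) = 56720 L/s.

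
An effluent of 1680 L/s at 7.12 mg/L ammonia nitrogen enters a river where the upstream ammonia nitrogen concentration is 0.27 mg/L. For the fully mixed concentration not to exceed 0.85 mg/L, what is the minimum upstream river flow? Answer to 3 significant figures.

18200 L/s

Set C_mix = 0.85: (Q·0.2700 + 1680·7.120) / (Q + 1680) = 0.85
→ Q = 1680·(7.120 − 0.85)/(0.85 − 0.2700) = 18160 L/s.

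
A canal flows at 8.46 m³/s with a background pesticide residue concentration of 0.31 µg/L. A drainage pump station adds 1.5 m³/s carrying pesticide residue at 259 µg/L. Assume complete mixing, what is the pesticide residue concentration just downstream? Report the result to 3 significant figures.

39.3 µg/L

Mass balance: C = (8.460·0.3100 + 1.500·259.0) / 9.960 = 391.1/9.960 = 39.27 µg/L.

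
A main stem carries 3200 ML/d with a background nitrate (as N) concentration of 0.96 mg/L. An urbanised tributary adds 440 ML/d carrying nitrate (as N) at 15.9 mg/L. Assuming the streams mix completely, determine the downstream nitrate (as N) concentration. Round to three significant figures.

2.77 mg/L

Flow-weighted average: C = (3200·0.9600 + 440.0·15.90) / 3640 = 10070/3640 = 2.766 mg/L.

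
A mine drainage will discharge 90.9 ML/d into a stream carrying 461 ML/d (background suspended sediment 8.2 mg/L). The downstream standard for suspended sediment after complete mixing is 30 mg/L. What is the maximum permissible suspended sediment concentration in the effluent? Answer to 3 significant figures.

141 mg/L

At the limit, (Qr·Cr + Qe·Cₑ)/(Qr + Qe) = 30:
Cₑ = (551.9·30 − 461.0·8.200) / 90.90 = 140.6 mg/L.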